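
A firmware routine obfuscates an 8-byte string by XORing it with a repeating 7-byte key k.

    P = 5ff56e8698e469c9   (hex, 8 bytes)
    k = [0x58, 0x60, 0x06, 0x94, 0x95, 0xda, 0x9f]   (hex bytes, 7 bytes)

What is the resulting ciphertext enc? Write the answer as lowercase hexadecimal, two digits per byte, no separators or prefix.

The 7-byte key repeats, so the effective keystream is 58 60 06 94 95 da 9f 58.
byte 0: 5f ^ 58 = 07
byte 1: f5 ^ 60 = 95
byte 2: 6e ^ 06 = 68
byte 3: 86 ^ 94 = 12
byte 4: 98 ^ 95 = 0d
byte 5: e4 ^ da = 3e
byte 6: 69 ^ 9f = f6
byte 7: c9 ^ 58 = 91

079568120d3ef691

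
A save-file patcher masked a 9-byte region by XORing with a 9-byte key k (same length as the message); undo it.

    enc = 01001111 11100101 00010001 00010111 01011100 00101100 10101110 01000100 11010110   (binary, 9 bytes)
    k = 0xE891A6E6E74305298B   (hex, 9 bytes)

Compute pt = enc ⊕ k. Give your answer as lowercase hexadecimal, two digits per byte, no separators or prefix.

a774b7f1bb6fab6d5d

byte 0: 4f XOR e8 = a7
byte 1: e5 XOR 91 = 74
byte 2: 11 XOR a6 = b7
byte 3: 17 XOR e6 = f1
byte 4: 5c XOR e7 = bb
byte 5: 2c XOR 43 = 6f
byte 6: ae XOR 05 = ab
byte 7: 44 XOR 29 = 6d
byte 8: d6 XOR 8b = 5d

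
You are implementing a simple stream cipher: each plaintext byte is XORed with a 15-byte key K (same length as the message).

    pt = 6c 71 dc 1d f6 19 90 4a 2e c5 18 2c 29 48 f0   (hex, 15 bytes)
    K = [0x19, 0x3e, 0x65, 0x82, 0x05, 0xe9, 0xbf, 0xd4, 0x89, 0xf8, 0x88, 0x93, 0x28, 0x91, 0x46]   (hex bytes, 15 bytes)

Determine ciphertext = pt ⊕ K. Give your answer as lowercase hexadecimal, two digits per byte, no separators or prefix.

754fb99ff3f02f9ea73d90bf01d9b6

XOR is its own inverse, so applying the key byte-wise gives the result directly.
byte 0: 6c XOR 19 = 75
byte 1: 71 XOR 3e = 4f
byte 2: dc XOR 65 = b9
byte 3: 1d XOR 82 = 9f
byte 4: f6 XOR 05 = f3
byte 5: 19 XOR e9 = f0
byte 6: 90 XOR bf = 2f
byte 7: 4a XOR d4 = 9e
byte 8: 2e XOR 89 = a7
byte 9: c5 XOR f8 = 3d
byte 10: 18 XOR 88 = 90
byte 11: 2c XOR 93 = bf
byte 12: 29 XOR 28 = 01
byte 13: 48 XOR 91 = d9
byte 14: f0 XOR 46 = b6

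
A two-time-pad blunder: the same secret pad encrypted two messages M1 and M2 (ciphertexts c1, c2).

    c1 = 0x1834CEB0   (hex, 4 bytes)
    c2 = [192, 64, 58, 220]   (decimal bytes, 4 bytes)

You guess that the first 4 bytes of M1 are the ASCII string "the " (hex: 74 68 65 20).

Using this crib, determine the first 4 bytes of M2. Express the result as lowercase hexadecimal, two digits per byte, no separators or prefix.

First, c1 ⊕ c2 = (M1 ⊕ K) ⊕ (M2 ⊕ K) = M1 ⊕ M2, so the key drops out. Then M2 = (M1 ⊕ M2) ⊕ M1 over the first 4 bytes.
byte 0: (18 ^ c0) ^ 74 = d8 ^ 74 = ac
byte 1: (34 ^ 40) ^ 68 = 74 ^ 68 = 1c
byte 2: (ce ^ 3a) ^ 65 = f4 ^ 65 = 91
byte 3: (b0 ^ dc) ^ 20 = 6c ^ 20 = 4c

ac1c914c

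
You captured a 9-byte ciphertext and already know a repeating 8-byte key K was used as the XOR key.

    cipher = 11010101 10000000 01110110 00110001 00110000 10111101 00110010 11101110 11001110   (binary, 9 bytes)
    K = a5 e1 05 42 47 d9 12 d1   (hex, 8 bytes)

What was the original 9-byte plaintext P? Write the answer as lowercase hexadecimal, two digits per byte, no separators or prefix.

The 8-byte key repeats, so the effective keystream is a5 e1 05 42 47 d9 12 d1 a5.
byte 0: d5 XOR a5 = 70
byte 1: 80 XOR e1 = 61
byte 2: 76 XOR 05 = 73
byte 3: 31 XOR 42 = 73
byte 4: 30 XOR 47 = 77
byte 5: bd XOR d9 = 64
byte 6: 32 XOR 12 = 20
byte 7: ee XOR d1 = 3f
byte 8: ce XOR a5 = 6b

706173737764203f6b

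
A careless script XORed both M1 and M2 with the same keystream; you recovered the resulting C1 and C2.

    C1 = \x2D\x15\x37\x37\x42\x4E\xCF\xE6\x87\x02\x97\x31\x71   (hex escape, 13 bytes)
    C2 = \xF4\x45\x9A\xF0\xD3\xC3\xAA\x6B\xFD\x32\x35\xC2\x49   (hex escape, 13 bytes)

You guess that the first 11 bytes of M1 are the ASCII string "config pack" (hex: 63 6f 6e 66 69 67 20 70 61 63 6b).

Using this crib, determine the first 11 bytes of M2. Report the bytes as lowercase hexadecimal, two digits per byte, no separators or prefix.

ba3fc3a1f8ea45fd1b53c9

First, C1 ⊕ C2 = (M1 ⊕ K) ⊕ (M2 ⊕ K) = M1 ⊕ M2, so the key drops out. Then M2 = (M1 ⊕ M2) ⊕ M1 over the first 11 bytes.
byte 0: (2d xor f4) xor 63 = d9 xor 63 = ba
byte 1: (15 xor 45) xor 6f = 50 xor 6f = 3f
byte 2: (37 xor 9a) xor 6e = ad xor 6e = c3
byte 3: (37 xor f0) xor 66 = c7 xor 66 = a1
byte 4: (42 xor d3) xor 69 = 91 xor 69 = f8
byte 5: (4e xor c3) xor 67 = 8d xor 67 = ea
byte 6: (cf xor aa) xor 20 = 65 xor 20 = 45
byte 7: (e6 xor 6b) xor 70 = 8d xor 70 = fd
byte 8: (87 xor fd) xor 61 = 7a xor 61 = 1b
byte 9: (02 xor 32) xor 63 = 30 xor 63 = 53
byte 10: (97 xor 35) xor 6b = a2 xor 6b = c9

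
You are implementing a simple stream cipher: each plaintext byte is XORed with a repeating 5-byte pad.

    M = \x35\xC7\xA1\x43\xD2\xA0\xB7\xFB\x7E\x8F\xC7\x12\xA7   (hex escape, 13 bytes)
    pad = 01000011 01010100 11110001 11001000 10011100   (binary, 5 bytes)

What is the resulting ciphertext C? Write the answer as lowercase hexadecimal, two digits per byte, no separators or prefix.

The 5-byte key repeats, so the effective keystream is 43 54 f1 c8 9c 43 54 f1 c8 9c 43 54 f1.
byte 0: 35 XOR 43 = 76
byte 1: c7 XOR 54 = 93
byte 2: a1 XOR f1 = 50
byte 3: 43 XOR c8 = 8b
byte 4: d2 XOR 9c = 4e
byte 5: a0 XOR 43 = e3
byte 6: b7 XOR 54 = e3
byte 7: fb XOR f1 = 0a
byte 8: 7e XOR c8 = b6
byte 9: 8f XOR 9c = 13
byte 10: c7 XOR 43 = 84
byte 11: 12 XOR 54 = 46
byte 12: a7 XOR f1 = 56

7693508b4ee3e30ab613844656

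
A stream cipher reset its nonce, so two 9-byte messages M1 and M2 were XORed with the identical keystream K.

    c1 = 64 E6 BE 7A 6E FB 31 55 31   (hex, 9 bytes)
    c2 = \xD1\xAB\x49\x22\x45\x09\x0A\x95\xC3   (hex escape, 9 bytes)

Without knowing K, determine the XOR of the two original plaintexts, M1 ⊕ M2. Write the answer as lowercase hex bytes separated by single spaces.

c1 ⊕ c2 = (M1 ⊕ K) ⊕ (M2 ⊕ K) = M1 ⊕ M2 — the shared key cancels under XOR.
64 ^ d1 = b5
e6 ^ ab = 4d
be ^ 49 = f7
7a ^ 22 = 58
6e ^ 45 = 2b
fb ^ 09 = f2
31 ^ 0a = 3b
55 ^ 95 = c0
31 ^ c3 = f2

b5 4d f7 58 2b f2 3b c0 f2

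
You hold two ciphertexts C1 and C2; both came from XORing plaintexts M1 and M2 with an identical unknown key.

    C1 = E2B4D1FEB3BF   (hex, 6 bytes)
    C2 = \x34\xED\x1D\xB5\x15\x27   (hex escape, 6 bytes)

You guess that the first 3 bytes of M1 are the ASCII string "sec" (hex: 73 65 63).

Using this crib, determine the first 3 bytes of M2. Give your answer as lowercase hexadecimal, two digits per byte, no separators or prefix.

a53caf

First, C1 ⊕ C2 = (M1 ⊕ K) ⊕ (M2 ⊕ K) = M1 ⊕ M2, so the key drops out. Then M2 = (M1 ⊕ M2) ⊕ M1 over the first 3 bytes.
byte 0: (e2 xor 34) xor 73 = d6 xor 73 = a5
byte 1: (b4 xor ed) xor 65 = 59 xor 65 = 3c
byte 2: (d1 xor 1d) xor 63 = cc xor 63 = af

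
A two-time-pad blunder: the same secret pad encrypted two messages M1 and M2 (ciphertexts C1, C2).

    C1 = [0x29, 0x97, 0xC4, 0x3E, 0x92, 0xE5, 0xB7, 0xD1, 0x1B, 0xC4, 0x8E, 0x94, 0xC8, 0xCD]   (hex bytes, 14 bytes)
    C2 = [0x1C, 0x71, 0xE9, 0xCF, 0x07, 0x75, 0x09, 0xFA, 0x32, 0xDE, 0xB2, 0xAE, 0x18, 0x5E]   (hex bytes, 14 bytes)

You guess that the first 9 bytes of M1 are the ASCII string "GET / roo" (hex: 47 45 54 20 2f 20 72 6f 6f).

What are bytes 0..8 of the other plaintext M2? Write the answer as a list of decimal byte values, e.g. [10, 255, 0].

[114, 163, 121, 209, 186, 176, 204, 68, 70]

First, C1 ⊕ C2 = (M1 ⊕ K) ⊕ (M2 ⊕ K) = M1 ⊕ M2, so the key drops out. Then M2 = (M1 ⊕ M2) ⊕ M1 over the first 9 bytes.
byte 0: (29 ^ 1c) ^ 47 = 35 ^ 47 = 72
byte 1: (97 ^ 71) ^ 45 = e6 ^ 45 = a3
byte 2: (c4 ^ e9) ^ 54 = 2d ^ 54 = 79
byte 3: (3e ^ cf) ^ 20 = f1 ^ 20 = d1
byte 4: (92 ^ 07) ^ 2f = 95 ^ 2f = ba
byte 5: (e5 ^ 75) ^ 20 = 90 ^ 20 = b0
byte 6: (b7 ^ 09) ^ 72 = be ^ 72 = cc
byte 7: (d1 ^ fa) ^ 6f = 2b ^ 6f = 44
byte 8: (1b ^ 32) ^ 6f = 29 ^ 6f = 46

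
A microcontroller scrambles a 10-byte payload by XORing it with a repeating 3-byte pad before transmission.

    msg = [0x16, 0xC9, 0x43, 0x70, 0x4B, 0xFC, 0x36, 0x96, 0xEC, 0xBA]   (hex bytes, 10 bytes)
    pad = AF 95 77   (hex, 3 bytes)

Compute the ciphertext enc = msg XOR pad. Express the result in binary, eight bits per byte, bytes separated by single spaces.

10111001 01011100 00110100 11011111 11011110 10001011 10011001 00000011 10011011 00010101

The 3-byte key repeats, so the effective keystream is af 95 77 af 95 77 af 95 77 af.
byte 0:  22 ⊕ 175 = 185
byte 1: 201 ⊕ 149 =  92
byte 2:  67 ⊕ 119 =  52
byte 3: 112 ⊕ 175 = 223
byte 4:  75 ⊕ 149 = 222
byte 5: 252 ⊕ 119 = 139
byte 6:  54 ⊕ 175 = 153
byte 7: 150 ⊕ 149 =   3
byte 8: 236 ⊕ 119 = 155
byte 9: 186 ⊕ 175 =  21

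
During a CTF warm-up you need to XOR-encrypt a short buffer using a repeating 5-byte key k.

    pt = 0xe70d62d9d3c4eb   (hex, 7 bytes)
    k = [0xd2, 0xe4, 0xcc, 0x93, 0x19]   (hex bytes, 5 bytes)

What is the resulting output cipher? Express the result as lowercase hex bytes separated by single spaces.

The 5-byte key repeats, so the effective keystream is d2 e4 cc 93 19 d2 e4.
byte 0: e7 ^ d2 = 35
byte 1: 0d ^ e4 = e9
byte 2: 62 ^ cc = ae
byte 3: d9 ^ 93 = 4a
byte 4: d3 ^ 19 = ca
byte 5: c4 ^ d2 = 16
byte 6: eb ^ e4 = 0f

35 e9 ae 4a ca 16 0f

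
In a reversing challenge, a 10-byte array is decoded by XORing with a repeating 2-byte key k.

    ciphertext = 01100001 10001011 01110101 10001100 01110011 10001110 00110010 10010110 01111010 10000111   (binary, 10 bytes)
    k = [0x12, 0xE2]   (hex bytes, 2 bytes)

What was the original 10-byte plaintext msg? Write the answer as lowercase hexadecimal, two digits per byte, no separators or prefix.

7369676e616c20746865

The 2-byte key repeats, so the effective keystream is 12 e2 12 e2 12 e2 12 e2 12 e2.
byte 0: 01100001 XOR 00010010 = 01110011
byte 1: 10001011 XOR 11100010 = 01101001
byte 2: 01110101 XOR 00010010 = 01100111
byte 3: 10001100 XOR 11100010 = 01101110
byte 4: 01110011 XOR 00010010 = 01100001
byte 5: 10001110 XOR 11100010 = 01101100
byte 6: 00110010 XOR 00010010 = 00100000
byte 7: 10010110 XOR 11100010 = 01110100
byte 8: 01111010 XOR 00010010 = 01101000
byte 9: 10000111 XOR 11100010 = 01100101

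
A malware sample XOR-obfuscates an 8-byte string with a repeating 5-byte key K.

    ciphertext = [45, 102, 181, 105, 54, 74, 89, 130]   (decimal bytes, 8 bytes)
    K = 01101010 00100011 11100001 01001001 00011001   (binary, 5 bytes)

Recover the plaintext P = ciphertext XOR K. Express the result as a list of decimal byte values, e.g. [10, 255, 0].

[71, 69, 84, 32, 47, 32, 122, 99]

The 5-byte key repeats, so the effective keystream is 6a 23 e1 49 19 6a 23 e1.
byte 0:  45 ^ 106 =  71
byte 1: 102 ^  35 =  69
byte 2: 181 ^ 225 =  84
byte 3: 105 ^  73 =  32
byte 4:  54 ^  25 =  47
byte 5:  74 ^ 106 =  32
byte 6:  89 ^  35 = 122
byte 7: 130 ^ 225 =  99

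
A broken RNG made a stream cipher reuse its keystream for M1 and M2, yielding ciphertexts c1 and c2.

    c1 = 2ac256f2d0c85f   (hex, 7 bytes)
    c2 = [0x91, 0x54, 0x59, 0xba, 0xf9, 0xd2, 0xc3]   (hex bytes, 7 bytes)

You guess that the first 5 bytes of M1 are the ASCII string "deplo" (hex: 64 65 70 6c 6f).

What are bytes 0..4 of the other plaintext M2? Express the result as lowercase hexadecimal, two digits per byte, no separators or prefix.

First, c1 ⊕ c2 = (M1 ⊕ K) ⊕ (M2 ⊕ K) = M1 ⊕ M2, so the key drops out. Then M2 = (M1 ⊕ M2) ⊕ M1 over the first 5 bytes.
byte 0: (2a xor 91) xor 64 = bb xor 64 = df
byte 1: (c2 xor 54) xor 65 = 96 xor 65 = f3
byte 2: (56 xor 59) xor 70 = 0f xor 70 = 7f
byte 3: (f2 xor ba) xor 6c = 48 xor 6c = 24
byte 4: (d0 xor f9) xor 6f = 29 xor 6f = 46

dff37f2446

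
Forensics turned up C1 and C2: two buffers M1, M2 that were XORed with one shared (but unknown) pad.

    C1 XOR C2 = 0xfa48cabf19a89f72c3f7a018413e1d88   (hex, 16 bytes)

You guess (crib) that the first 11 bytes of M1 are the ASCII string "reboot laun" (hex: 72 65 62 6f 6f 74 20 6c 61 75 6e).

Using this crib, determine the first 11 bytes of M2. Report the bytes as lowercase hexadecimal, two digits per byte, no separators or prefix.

Since C1 ⊕ C2 = M1 ⊕ M2, XORing with the guessed M1 bytes yields the corresponding M2 bytes: M2 = (C1 ⊕ C2) ⊕ M1.
byte 0: fa ^ 72 = 88
byte 1: 48 ^ 65 = 2d
byte 2: ca ^ 62 = a8
byte 3: bf ^ 6f = d0
byte 4: 19 ^ 6f = 76
byte 5: a8 ^ 74 = dc
byte 6: 9f ^ 20 = bf
byte 7: 72 ^ 6c = 1e
byte 8: c3 ^ 61 = a2
byte 9: f7 ^ 75 = 82
byte 10: a0 ^ 6e = ce

882da8d076dcbf1ea282ce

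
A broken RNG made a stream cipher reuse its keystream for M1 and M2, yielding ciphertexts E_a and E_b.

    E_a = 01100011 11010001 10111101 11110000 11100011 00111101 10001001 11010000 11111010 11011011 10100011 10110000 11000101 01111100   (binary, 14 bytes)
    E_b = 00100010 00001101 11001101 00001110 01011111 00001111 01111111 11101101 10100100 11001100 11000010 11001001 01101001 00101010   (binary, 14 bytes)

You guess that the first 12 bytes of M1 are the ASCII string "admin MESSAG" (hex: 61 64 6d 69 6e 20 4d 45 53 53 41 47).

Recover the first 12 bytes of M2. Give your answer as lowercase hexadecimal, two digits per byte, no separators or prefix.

20b81d97d212bb780d44203e

First, E_a ⊕ E_b = (M1 ⊕ K) ⊕ (M2 ⊕ K) = M1 ⊕ M2, so the key drops out. Then M2 = (M1 ⊕ M2) ⊕ M1 over the first 12 bytes.
byte 0: (63 ^ 22) ^ 61 = 41 ^ 61 = 20
byte 1: (d1 ^ 0d) ^ 64 = dc ^ 64 = b8
byte 2: (bd ^ cd) ^ 6d = 70 ^ 6d = 1d
byte 3: (f0 ^ 0e) ^ 69 = fe ^ 69 = 97
byte 4: (e3 ^ 5f) ^ 6e = bc ^ 6e = d2
byte 5: (3d ^ 0f) ^ 20 = 32 ^ 20 = 12
byte 6: (89 ^ 7f) ^ 4d = f6 ^ 4d = bb
byte 7: (d0 ^ ed) ^ 45 = 3d ^ 45 = 78
byte 8: (fa ^ a4) ^ 53 = 5e ^ 53 = 0d
byte 9: (db ^ cc) ^ 53 = 17 ^ 53 = 44
byte 10: (a3 ^ c2) ^ 41 = 61 ^ 41 = 20
byte 11: (b0 ^ c9) ^ 47 = 79 ^ 47 = 3e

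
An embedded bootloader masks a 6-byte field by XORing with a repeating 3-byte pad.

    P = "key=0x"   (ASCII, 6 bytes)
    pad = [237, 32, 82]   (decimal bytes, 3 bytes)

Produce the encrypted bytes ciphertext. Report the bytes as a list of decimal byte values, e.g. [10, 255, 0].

The 3-byte key repeats, so the effective keystream is ed 20 52 ed 20 52.
byte 0: 107 XOR 237 = 134
byte 1: 101 XOR  32 =  69
byte 2: 121 XOR  82 =  43
byte 3:  61 XOR 237 = 208
byte 4:  48 XOR  32 =  16
byte 5: 120 XOR  82 =  42

[134, 69, 43, 208, 16, 42]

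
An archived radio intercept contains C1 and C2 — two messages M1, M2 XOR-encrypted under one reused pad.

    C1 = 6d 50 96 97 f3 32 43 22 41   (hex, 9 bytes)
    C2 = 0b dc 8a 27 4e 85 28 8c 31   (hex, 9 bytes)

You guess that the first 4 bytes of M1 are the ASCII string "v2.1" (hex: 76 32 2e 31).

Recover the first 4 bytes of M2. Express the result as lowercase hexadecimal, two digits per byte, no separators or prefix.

10be3281

First, C1 ⊕ C2 = (M1 ⊕ K) ⊕ (M2 ⊕ K) = M1 ⊕ M2, so the key drops out. Then M2 = (M1 ⊕ M2) ⊕ M1 over the first 4 bytes.
byte 0: (6d xor 0b) xor 76 = 66 xor 76 = 10
byte 1: (50 xor dc) xor 32 = 8c xor 32 = be
byte 2: (96 xor 8a) xor 2e = 1c xor 2e = 32
byte 3: (97 xor 27) xor 31 = b0 xor 31 = 81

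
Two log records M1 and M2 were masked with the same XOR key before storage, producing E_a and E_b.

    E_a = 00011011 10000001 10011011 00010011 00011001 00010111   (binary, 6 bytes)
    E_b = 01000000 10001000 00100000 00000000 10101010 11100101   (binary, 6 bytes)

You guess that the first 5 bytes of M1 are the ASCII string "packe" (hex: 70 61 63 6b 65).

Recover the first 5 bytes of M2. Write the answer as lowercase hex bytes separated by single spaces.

2b 68 d8 78 d6

First, E_a ⊕ E_b = (M1 ⊕ K) ⊕ (M2 ⊕ K) = M1 ⊕ M2, so the key drops out. Then M2 = (M1 ⊕ M2) ⊕ M1 over the first 5 bytes.
byte 0: (1b xor 40) xor 70 = 5b xor 70 = 2b
byte 1: (81 xor 88) xor 61 = 09 xor 61 = 68
byte 2: (9b xor 20) xor 63 = bb xor 63 = d8
byte 3: (13 xor 00) xor 6b = 13 xor 6b = 78
byte 4: (19 xor aa) xor 65 = b3 xor 65 = d6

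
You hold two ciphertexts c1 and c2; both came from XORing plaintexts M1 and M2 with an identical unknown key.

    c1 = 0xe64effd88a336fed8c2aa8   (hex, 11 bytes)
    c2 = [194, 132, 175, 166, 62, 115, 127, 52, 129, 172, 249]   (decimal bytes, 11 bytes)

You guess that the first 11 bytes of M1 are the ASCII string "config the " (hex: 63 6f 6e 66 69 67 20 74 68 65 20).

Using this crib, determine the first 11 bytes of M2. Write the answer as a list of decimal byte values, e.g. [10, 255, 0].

[71, 165, 62, 24, 221, 39, 48, 173, 101, 227, 113]

First, c1 ⊕ c2 = (M1 ⊕ K) ⊕ (M2 ⊕ K) = M1 ⊕ M2, so the key drops out. Then M2 = (M1 ⊕ M2) ⊕ M1 over the first 11 bytes.
byte 0: (e6 XOR c2) XOR 63 = 24 XOR 63 = 47
byte 1: (4e XOR 84) XOR 6f = ca XOR 6f = a5
byte 2: (ff XOR af) XOR 6e = 50 XOR 6e = 3e
byte 3: (d8 XOR a6) XOR 66 = 7e XOR 66 = 18
byte 4: (8a XOR 3e) XOR 69 = b4 XOR 69 = dd
byte 5: (33 XOR 73) XOR 67 = 40 XOR 67 = 27
byte 6: (6f XOR 7f) XOR 20 = 10 XOR 20 = 30
byte 7: (ed XOR 34) XOR 74 = d9 XOR 74 = ad
byte 8: (8c XOR 81) XOR 68 = 0d XOR 68 = 65
byte 9: (2a XOR ac) XOR 65 = 86 XOR 65 = e3
byte 10: (a8 XOR f9) XOR 20 = 51 XOR 20 = 71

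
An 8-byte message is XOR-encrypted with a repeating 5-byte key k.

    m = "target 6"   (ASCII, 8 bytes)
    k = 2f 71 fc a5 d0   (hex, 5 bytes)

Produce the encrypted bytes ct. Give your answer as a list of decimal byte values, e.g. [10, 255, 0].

[91, 16, 142, 194, 181, 91, 81, 202]

The 5-byte key repeats, so the effective keystream is 2f 71 fc a5 d0 2f 71 fc.
byte 0: 74 ^ 2f = 5b
byte 1: 61 ^ 71 = 10
byte 2: 72 ^ fc = 8e
byte 3: 67 ^ a5 = c2
byte 4: 65 ^ d0 = b5
byte 5: 74 ^ 2f = 5b
byte 6: 20 ^ 71 = 51
byte 7: 36 ^ fc = ca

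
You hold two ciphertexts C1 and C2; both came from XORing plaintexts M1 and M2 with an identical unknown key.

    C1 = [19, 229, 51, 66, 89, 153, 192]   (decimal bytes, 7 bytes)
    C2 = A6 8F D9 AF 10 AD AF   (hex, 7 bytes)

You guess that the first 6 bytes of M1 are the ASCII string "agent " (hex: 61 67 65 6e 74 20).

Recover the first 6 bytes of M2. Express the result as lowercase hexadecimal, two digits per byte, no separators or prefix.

d40d8f833d14

First, C1 ⊕ C2 = (M1 ⊕ K) ⊕ (M2 ⊕ K) = M1 ⊕ M2, so the key drops out. Then M2 = (M1 ⊕ M2) ⊕ M1 over the first 6 bytes.
byte 0: (13 ⊕ a6) ⊕ 61 = b5 ⊕ 61 = d4
byte 1: (e5 ⊕ 8f) ⊕ 67 = 6a ⊕ 67 = 0d
byte 2: (33 ⊕ d9) ⊕ 65 = ea ⊕ 65 = 8f
byte 3: (42 ⊕ af) ⊕ 6e = ed ⊕ 6e = 83
byte 4: (59 ⊕ 10) ⊕ 74 = 49 ⊕ 74 = 3d
byte 5: (99 ⊕ ad) ⊕ 20 = 34 ⊕ 20 = 14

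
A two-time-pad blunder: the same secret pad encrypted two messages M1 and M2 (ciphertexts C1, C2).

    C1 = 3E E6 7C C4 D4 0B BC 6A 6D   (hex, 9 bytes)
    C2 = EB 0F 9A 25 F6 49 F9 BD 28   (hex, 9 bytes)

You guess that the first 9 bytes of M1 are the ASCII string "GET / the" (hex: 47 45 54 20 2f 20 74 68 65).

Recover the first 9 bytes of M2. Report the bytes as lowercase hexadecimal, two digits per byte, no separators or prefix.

First, C1 ⊕ C2 = (M1 ⊕ K) ⊕ (M2 ⊕ K) = M1 ⊕ M2, so the key drops out. Then M2 = (M1 ⊕ M2) ⊕ M1 over the first 9 bytes.
byte 0: (3e ^ eb) ^ 47 = d5 ^ 47 = 92
byte 1: (e6 ^ 0f) ^ 45 = e9 ^ 45 = ac
byte 2: (7c ^ 9a) ^ 54 = e6 ^ 54 = b2
byte 3: (c4 ^ 25) ^ 20 = e1 ^ 20 = c1
byte 4: (d4 ^ f6) ^ 2f = 22 ^ 2f = 0d
byte 5: (0b ^ 49) ^ 20 = 42 ^ 20 = 62
byte 6: (bc ^ f9) ^ 74 = 45 ^ 74 = 31
byte 7: (6a ^ bd) ^ 68 = d7 ^ 68 = bf
byte 8: (6d ^ 28) ^ 65 = 45 ^ 65 = 20

92acb2c10d6231bf20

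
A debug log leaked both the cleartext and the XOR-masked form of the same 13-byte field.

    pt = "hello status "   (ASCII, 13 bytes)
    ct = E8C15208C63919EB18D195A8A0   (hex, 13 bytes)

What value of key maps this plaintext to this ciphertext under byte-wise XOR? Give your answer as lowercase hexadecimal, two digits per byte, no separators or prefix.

Since ct = pt ⊕ key, XORing both sides with pt gives key = pt ⊕ ct.
68 ⊕ e8 = 80
65 ⊕ c1 = a4
6c ⊕ 52 = 3e
6c ⊕ 08 = 64
6f ⊕ c6 = a9
20 ⊕ 39 = 19
73 ⊕ 19 = 6a
74 ⊕ eb = 9f
61 ⊕ 18 = 79
74 ⊕ d1 = a5
75 ⊕ 95 = e0
73 ⊕ a8 = db
20 ⊕ a0 = 80

80a43e64a9196a9f79a5e0db80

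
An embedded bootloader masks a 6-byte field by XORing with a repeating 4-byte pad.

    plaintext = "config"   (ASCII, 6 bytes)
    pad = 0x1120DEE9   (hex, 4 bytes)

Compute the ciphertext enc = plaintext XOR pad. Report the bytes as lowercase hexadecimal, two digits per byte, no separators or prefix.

The 4-byte key repeats, so the effective keystream is 11 20 de e9 11 20.
byte 0: 63 ^ 11 = 72
byte 1: 6f ^ 20 = 4f
byte 2: 6e ^ de = b0
byte 3: 66 ^ e9 = 8f
byte 4: 69 ^ 11 = 78
byte 5: 67 ^ 20 = 47

724fb08f7847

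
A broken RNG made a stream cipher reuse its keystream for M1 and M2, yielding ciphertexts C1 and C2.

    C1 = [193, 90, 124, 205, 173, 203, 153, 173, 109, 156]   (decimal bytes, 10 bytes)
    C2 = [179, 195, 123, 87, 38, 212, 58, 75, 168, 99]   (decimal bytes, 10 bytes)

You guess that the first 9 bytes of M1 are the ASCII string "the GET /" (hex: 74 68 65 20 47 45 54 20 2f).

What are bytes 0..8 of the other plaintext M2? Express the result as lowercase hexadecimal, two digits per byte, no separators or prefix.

06f162bacc5af7c6ea

First, C1 ⊕ C2 = (M1 ⊕ K) ⊕ (M2 ⊕ K) = M1 ⊕ M2, so the key drops out. Then M2 = (M1 ⊕ M2) ⊕ M1 over the first 9 bytes.
byte 0: (c1 XOR b3) XOR 74 = 72 XOR 74 = 06
byte 1: (5a XOR c3) XOR 68 = 99 XOR 68 = f1
byte 2: (7c XOR 7b) XOR 65 = 07 XOR 65 = 62
byte 3: (cd XOR 57) XOR 20 = 9a XOR 20 = ba
byte 4: (ad XOR 26) XOR 47 = 8b XOR 47 = cc
byte 5: (cb XOR d4) XOR 45 = 1f XOR 45 = 5a
byte 6: (99 XOR 3a) XOR 54 = a3 XOR 54 = f7
byte 7: (ad XOR 4b) XOR 20 = e6 XOR 20 = c6
byte 8: (6d XOR a8) XOR 2f = c5 XOR 2f = ea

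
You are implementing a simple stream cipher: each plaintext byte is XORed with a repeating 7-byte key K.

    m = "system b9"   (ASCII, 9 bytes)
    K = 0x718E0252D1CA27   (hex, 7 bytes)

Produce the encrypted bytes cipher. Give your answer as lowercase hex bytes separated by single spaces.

02 f7 71 26 b4 a7 07 13 b7

The 7-byte key repeats, so the effective keystream is 71 8e 02 52 d1 ca 27 71 8e.
byte 0: 73 xor 71 = 02
byte 1: 79 xor 8e = f7
byte 2: 73 xor 02 = 71
byte 3: 74 xor 52 = 26
byte 4: 65 xor d1 = b4
byte 5: 6d xor ca = a7
byte 6: 20 xor 27 = 07
byte 7: 62 xor 71 = 13
byte 8: 39 xor 8e = b7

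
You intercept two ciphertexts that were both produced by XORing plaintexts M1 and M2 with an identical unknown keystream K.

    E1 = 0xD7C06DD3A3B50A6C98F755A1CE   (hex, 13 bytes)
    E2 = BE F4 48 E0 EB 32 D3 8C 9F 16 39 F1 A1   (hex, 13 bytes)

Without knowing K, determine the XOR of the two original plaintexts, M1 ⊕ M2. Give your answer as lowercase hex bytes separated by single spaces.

E1 ⊕ E2 = (M1 ⊕ K) ⊕ (M2 ⊕ K) = M1 ⊕ M2 — the shared key cancels under XOR.
215 ⊕ 190 = 105
192 ⊕ 244 =  52
109 ⊕  72 =  37
211 ⊕ 224 =  51
163 ⊕ 235 =  72
181 ⊕  50 = 135
 10 ⊕ 211 = 217
108 ⊕ 140 = 224
152 ⊕ 159 =   7
247 ⊕  22 = 225
 85 ⊕  57 = 108
161 ⊕ 241 =  80
206 ⊕ 161 = 111

69 34 25 33 48 87 d9 e0 07 e1 6c 50 6f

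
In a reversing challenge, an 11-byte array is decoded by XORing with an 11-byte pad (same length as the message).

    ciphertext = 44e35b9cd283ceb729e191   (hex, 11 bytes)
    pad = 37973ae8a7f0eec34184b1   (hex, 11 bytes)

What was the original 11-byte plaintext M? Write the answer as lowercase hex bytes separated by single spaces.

73 74 61 74 75 73 20 74 68 65 20

byte 0: 01000100 ⊕ 00110111 = 01110011
byte 1: 11100011 ⊕ 10010111 = 01110100
byte 2: 01011011 ⊕ 00111010 = 01100001
byte 3: 10011100 ⊕ 11101000 = 01110100
byte 4: 11010010 ⊕ 10100111 = 01110101
byte 5: 10000011 ⊕ 11110000 = 01110011
byte 6: 11001110 ⊕ 11101110 = 00100000
byte 7: 10110111 ⊕ 11000011 = 01110100
byte 8: 00101001 ⊕ 01000001 = 01101000
byte 9: 11100001 ⊕ 10000100 = 01100101
byte 10: 10010001 ⊕ 10110001 = 00100000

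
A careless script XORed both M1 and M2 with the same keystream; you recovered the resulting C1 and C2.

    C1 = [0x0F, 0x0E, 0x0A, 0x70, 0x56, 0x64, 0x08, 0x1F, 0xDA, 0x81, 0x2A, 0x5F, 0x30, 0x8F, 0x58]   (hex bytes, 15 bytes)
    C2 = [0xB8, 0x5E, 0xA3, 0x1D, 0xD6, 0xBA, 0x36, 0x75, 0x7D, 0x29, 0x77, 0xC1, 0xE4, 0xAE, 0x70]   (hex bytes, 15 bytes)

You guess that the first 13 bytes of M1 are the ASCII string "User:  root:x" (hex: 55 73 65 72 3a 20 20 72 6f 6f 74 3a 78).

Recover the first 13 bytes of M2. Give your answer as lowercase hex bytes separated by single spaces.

e2 23 cc 1f ba fe 1e 18 c8 c7 29 a4 ac

First, C1 ⊕ C2 = (M1 ⊕ K) ⊕ (M2 ⊕ K) = M1 ⊕ M2, so the key drops out. Then M2 = (M1 ⊕ M2) ⊕ M1 over the first 13 bytes.
byte 0: (0f ⊕ b8) ⊕ 55 = b7 ⊕ 55 = e2
byte 1: (0e ⊕ 5e) ⊕ 73 = 50 ⊕ 73 = 23
byte 2: (0a ⊕ a3) ⊕ 65 = a9 ⊕ 65 = cc
byte 3: (70 ⊕ 1d) ⊕ 72 = 6d ⊕ 72 = 1f
byte 4: (56 ⊕ d6) ⊕ 3a = 80 ⊕ 3a = ba
byte 5: (64 ⊕ ba) ⊕ 20 = de ⊕ 20 = fe
byte 6: (08 ⊕ 36) ⊕ 20 = 3e ⊕ 20 = 1e
byte 7: (1f ⊕ 75) ⊕ 72 = 6a ⊕ 72 = 18
byte 8: (da ⊕ 7d) ⊕ 6f = a7 ⊕ 6f = c8
byte 9: (81 ⊕ 29) ⊕ 6f = a8 ⊕ 6f = c7
byte 10: (2a ⊕ 77) ⊕ 74 = 5d ⊕ 74 = 29
byte 11: (5f ⊕ c1) ⊕ 3a = 9e ⊕ 3a = a4
byte 12: (30 ⊕ e4) ⊕ 78 = d4 ⊕ 78 = ac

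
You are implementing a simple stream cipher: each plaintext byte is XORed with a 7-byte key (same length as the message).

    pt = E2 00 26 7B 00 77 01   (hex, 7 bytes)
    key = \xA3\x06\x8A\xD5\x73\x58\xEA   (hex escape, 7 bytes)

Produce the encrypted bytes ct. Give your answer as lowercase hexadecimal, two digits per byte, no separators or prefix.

4106acae732feb

XOR is its own inverse, so applying the key byte-wise gives the result directly.
byte 0: 226 xor 163 =  65
byte 1:   0 xor   6 =   6
byte 2:  38 xor 138 = 172
byte 3: 123 xor 213 = 174
byte 4:   0 xor 115 = 115
byte 5: 119 xor  88 =  47
byte 6:   1 xor 234 = 235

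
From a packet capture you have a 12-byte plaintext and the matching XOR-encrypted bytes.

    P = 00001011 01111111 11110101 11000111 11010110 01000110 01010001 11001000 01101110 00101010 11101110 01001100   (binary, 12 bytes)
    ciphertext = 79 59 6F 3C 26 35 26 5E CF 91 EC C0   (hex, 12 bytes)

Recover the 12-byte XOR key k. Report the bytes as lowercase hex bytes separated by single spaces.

Since ciphertext = P ⊕ k, XORing both sides with P gives k = P ⊕ ciphertext.
byte 0:  11 ^ 121 = 114
byte 1: 127 ^  89 =  38
byte 2: 245 ^ 111 = 154
byte 3: 199 ^  60 = 251
byte 4: 214 ^  38 = 240
byte 5:  70 ^  53 = 115
byte 6:  81 ^  38 = 119
byte 7: 200 ^  94 = 150
byte 8: 110 ^ 207 = 161
byte 9:  42 ^ 145 = 187
byte 10: 238 ^ 236 =   2
byte 11:  76 ^ 192 = 140

72 26 9a fb f0 73 77 96 a1 bb 02 8c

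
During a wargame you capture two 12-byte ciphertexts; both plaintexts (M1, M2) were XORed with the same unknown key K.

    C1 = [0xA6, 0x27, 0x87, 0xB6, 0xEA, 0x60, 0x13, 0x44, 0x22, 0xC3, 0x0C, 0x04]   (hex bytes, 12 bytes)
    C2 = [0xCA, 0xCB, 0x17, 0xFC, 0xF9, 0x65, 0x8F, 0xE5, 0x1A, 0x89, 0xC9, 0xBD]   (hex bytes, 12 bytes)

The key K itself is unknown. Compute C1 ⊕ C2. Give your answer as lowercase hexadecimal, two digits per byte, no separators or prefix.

C1 ⊕ C2 = (M1 ⊕ K) ⊕ (M2 ⊕ K) = M1 ⊕ M2 — the shared key cancels under XOR.
a6 xor ca = 6c
27 xor cb = ec
87 xor 17 = 90
b6 xor fc = 4a
ea xor f9 = 13
60 xor 65 = 05
13 xor 8f = 9c
44 xor e5 = a1
22 xor 1a = 38
c3 xor 89 = 4a
0c xor c9 = c5
04 xor bd = b9

6cec904a13059ca1384ac5b9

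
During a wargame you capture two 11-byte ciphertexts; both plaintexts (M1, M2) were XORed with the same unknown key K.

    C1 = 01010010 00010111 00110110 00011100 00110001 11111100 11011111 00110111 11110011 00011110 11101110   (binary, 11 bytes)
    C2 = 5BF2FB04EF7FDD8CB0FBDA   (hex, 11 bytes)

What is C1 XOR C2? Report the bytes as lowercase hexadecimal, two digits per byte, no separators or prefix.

C1 ⊕ C2 = (M1 ⊕ K) ⊕ (M2 ⊕ K) = M1 ⊕ M2 — the shared key cancels under XOR.
01010010 ⊕ 01011011 = 00001001
00010111 ⊕ 11110010 = 11100101
00110110 ⊕ 11111011 = 11001101
00011100 ⊕ 00000100 = 00011000
00110001 ⊕ 11101111 = 11011110
11111100 ⊕ 01111111 = 10000011
11011111 ⊕ 11011101 = 00000010
00110111 ⊕ 10001100 = 10111011
11110011 ⊕ 10110000 = 01000011
00011110 ⊕ 11111011 = 11100101
11101110 ⊕ 11011010 = 00110100

09e5cd18de8302bb43e534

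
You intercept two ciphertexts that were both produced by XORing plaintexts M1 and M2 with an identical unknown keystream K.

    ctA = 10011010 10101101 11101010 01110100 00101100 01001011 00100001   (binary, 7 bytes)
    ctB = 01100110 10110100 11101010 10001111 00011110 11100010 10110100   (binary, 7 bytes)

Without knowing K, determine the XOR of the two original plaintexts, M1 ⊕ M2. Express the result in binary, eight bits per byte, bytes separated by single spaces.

ctA ⊕ ctB = (M1 ⊕ K) ⊕ (M2 ⊕ K) = M1 ⊕ M2 — the shared key cancels under XOR.
154 ⊕ 102 = 252
173 ⊕ 180 =  25
234 ⊕ 234 =   0
116 ⊕ 143 = 251
 44 ⊕  30 =  50
 75 ⊕ 226 = 169
 33 ⊕ 180 = 149

11111100 00011001 00000000 11111011 00110010 10101001 10010101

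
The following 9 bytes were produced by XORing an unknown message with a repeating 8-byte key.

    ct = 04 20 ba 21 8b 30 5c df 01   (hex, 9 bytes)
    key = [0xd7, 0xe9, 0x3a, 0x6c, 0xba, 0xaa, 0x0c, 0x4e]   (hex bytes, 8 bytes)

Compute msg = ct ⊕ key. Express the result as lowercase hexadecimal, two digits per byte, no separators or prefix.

The 8-byte key repeats, so the effective keystream is d7 e9 3a 6c ba aa 0c 4e d7.
byte 0: 04 XOR d7 = d3
byte 1: 20 XOR e9 = c9
byte 2: ba XOR 3a = 80
byte 3: 21 XOR 6c = 4d
byte 4: 8b XOR ba = 31
byte 5: 30 XOR aa = 9a
byte 6: 5c XOR 0c = 50
byte 7: df XOR 4e = 91
byte 8: 01 XOR d7 = d6

d3c9804d319a5091d6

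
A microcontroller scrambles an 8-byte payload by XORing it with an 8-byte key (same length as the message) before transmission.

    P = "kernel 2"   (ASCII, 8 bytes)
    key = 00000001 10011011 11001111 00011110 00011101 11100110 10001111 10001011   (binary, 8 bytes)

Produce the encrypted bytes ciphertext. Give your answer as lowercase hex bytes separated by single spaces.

6a fe bd 70 78 8a af b9

01101011 ^ 00000001 = 01101010
01100101 ^ 10011011 = 11111110
01110010 ^ 11001111 = 10111101
01101110 ^ 00011110 = 01110000
01100101 ^ 00011101 = 01111000
01101100 ^ 11100110 = 10001010
00100000 ^ 10001111 = 10101111
00110010 ^ 10001011 = 10111001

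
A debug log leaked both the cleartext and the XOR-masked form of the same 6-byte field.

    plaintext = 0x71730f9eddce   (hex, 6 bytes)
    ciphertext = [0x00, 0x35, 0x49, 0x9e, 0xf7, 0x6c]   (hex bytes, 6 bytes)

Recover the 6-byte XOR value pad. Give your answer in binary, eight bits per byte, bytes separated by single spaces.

Since ciphertext = plaintext ⊕ pad, XORing both sides with plaintext gives pad = plaintext ⊕ ciphertext.
byte 0: 71 XOR 00 = 71
byte 1: 73 XOR 35 = 46
byte 2: 0f XOR 49 = 46
byte 3: 9e XOR 9e = 00
byte 4: dd XOR f7 = 2a
byte 5: ce XOR 6c = a2

01110001 01000110 01000110 00000000 00101010 10100010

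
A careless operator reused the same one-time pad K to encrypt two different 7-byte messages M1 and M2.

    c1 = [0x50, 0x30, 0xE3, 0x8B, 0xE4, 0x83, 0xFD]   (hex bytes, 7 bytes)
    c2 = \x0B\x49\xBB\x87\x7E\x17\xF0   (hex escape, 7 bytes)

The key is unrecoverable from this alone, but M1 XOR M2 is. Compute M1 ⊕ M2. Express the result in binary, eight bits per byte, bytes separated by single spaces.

c1 ⊕ c2 = (M1 ⊕ K) ⊕ (M2 ⊕ K) = M1 ⊕ M2 — the shared key cancels under XOR.
50 ⊕ 0b = 5b
30 ⊕ 49 = 79
e3 ⊕ bb = 58
8b ⊕ 87 = 0c
e4 ⊕ 7e = 9a
83 ⊕ 17 = 94
fd ⊕ f0 = 0d

01011011 01111001 01011000 00001100 10011010 10010100 00001101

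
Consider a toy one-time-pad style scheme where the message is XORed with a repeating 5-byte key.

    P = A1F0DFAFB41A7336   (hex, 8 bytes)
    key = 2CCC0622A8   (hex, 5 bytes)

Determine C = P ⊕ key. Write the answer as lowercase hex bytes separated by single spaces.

8d 3c d9 8d 1c 36 bf 30

The 5-byte key repeats, so the effective keystream is 2c cc 06 22 a8 2c cc 06.
byte 0: a1 ^ 2c = 8d
byte 1: f0 ^ cc = 3c
byte 2: df ^ 06 = d9
byte 3: af ^ 22 = 8d
byte 4: b4 ^ a8 = 1c
byte 5: 1a ^ 2c = 36
byte 6: 73 ^ cc = bf
byte 7: 36 ^ 06 = 30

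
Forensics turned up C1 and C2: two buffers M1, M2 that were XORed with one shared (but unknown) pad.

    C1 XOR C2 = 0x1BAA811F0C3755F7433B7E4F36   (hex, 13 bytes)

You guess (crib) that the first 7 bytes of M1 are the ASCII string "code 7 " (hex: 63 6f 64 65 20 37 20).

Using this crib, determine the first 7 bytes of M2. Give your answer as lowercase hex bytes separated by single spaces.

Since C1 ⊕ C2 = M1 ⊕ M2, XORing with the guessed M1 bytes yields the corresponding M2 bytes: M2 = (C1 ⊕ C2) ⊕ M1.
1b ^ 63 = 78
aa ^ 6f = c5
81 ^ 64 = e5
1f ^ 65 = 7a
0c ^ 20 = 2c
37 ^ 37 = 00
55 ^ 20 = 75

78 c5 e5 7a 2c 00 75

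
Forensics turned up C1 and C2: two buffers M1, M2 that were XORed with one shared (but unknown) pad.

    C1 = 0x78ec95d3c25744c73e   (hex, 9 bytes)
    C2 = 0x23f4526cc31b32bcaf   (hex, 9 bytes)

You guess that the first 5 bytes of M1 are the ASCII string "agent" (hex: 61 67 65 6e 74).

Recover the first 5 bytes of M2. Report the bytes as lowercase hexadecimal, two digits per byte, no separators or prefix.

3a7fa2d175

First, C1 ⊕ C2 = (M1 ⊕ K) ⊕ (M2 ⊕ K) = M1 ⊕ M2, so the key drops out. Then M2 = (M1 ⊕ M2) ⊕ M1 over the first 5 bytes.
byte 0: (78 XOR 23) XOR 61 = 5b XOR 61 = 3a
byte 1: (ec XOR f4) XOR 67 = 18 XOR 67 = 7f
byte 2: (95 XOR 52) XOR 65 = c7 XOR 65 = a2
byte 3: (d3 XOR 6c) XOR 6e = bf XOR 6e = d1
byte 4: (c2 XOR c3) XOR 74 = 01 XOR 74 = 75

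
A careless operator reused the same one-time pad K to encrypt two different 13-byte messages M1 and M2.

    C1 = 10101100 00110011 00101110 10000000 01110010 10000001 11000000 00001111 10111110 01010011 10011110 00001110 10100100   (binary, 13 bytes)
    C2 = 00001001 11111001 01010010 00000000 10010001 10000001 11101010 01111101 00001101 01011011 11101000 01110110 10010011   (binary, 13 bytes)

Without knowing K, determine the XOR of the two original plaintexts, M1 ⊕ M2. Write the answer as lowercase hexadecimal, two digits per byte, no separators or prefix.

a5ca7c80e3002a72b308767837

C1 ⊕ C2 = (M1 ⊕ K) ⊕ (M2 ⊕ K) = M1 ⊕ M2 — the shared key cancels under XOR.
172 xor   9 = 165
 51 xor 249 = 202
 46 xor  82 = 124
128 xor   0 = 128
114 xor 145 = 227
129 xor 129 =   0
192 xor 234 =  42
 15 xor 125 = 114
190 xor  13 = 179
 83 xor  91 =   8
158 xor 232 = 118
 14 xor 118 = 120
164 xor 147 =  55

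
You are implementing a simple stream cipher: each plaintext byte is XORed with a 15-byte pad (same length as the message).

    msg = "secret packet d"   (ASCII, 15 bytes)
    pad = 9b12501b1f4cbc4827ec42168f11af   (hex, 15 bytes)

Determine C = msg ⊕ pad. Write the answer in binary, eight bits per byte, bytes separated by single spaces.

XOR is its own inverse, so applying the key byte-wise gives the result directly.
73 ⊕ 9b = e8
65 ⊕ 12 = 77
63 ⊕ 50 = 33
72 ⊕ 1b = 69
65 ⊕ 1f = 7a
74 ⊕ 4c = 38
20 ⊕ bc = 9c
70 ⊕ 48 = 38
61 ⊕ 27 = 46
63 ⊕ ec = 8f
6b ⊕ 42 = 29
65 ⊕ 16 = 73
74 ⊕ 8f = fb
20 ⊕ 11 = 31
64 ⊕ af = cb

11101000 01110111 00110011 01101001 01111010 00111000 10011100 00111000 01000110 10001111 00101001 01110011 11111011 00110001 11001011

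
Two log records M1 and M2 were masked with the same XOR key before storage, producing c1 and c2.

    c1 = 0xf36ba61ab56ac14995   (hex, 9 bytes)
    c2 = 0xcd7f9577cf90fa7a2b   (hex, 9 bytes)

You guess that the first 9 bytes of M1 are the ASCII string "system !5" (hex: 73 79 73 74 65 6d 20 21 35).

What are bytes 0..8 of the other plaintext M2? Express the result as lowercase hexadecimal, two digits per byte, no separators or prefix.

4d6d40191f971b128b

First, c1 ⊕ c2 = (M1 ⊕ K) ⊕ (M2 ⊕ K) = M1 ⊕ M2, so the key drops out. Then M2 = (M1 ⊕ M2) ⊕ M1 over the first 9 bytes.
byte 0: (f3 ⊕ cd) ⊕ 73 = 3e ⊕ 73 = 4d
byte 1: (6b ⊕ 7f) ⊕ 79 = 14 ⊕ 79 = 6d
byte 2: (a6 ⊕ 95) ⊕ 73 = 33 ⊕ 73 = 40
byte 3: (1a ⊕ 77) ⊕ 74 = 6d ⊕ 74 = 19
byte 4: (b5 ⊕ cf) ⊕ 65 = 7a ⊕ 65 = 1f
byte 5: (6a ⊕ 90) ⊕ 6d = fa ⊕ 6d = 97
byte 6: (c1 ⊕ fa) ⊕ 20 = 3b ⊕ 20 = 1b
byte 7: (49 ⊕ 7a) ⊕ 21 = 33 ⊕ 21 = 12
byte 8: (95 ⊕ 2b) ⊕ 35 = be ⊕ 35 = 8b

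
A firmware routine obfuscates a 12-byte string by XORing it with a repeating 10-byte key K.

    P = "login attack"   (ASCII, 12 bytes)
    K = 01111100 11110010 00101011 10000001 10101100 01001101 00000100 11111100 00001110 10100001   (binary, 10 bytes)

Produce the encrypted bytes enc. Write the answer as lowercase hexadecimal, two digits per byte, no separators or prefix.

109d4ce8c26d65887ac01f99

The 10-byte key repeats, so the effective keystream is 7c f2 2b 81 ac 4d 04 fc 0e a1 7c f2.
byte 0: 6c XOR 7c = 10
byte 1: 6f XOR f2 = 9d
byte 2: 67 XOR 2b = 4c
byte 3: 69 XOR 81 = e8
byte 4: 6e XOR ac = c2
byte 5: 20 XOR 4d = 6d
byte 6: 61 XOR 04 = 65
byte 7: 74 XOR fc = 88
byte 8: 74 XOR 0e = 7a
byte 9: 61 XOR a1 = c0
byte 10: 63 XOR 7c = 1f
byte 11: 6b XOR f2 = 99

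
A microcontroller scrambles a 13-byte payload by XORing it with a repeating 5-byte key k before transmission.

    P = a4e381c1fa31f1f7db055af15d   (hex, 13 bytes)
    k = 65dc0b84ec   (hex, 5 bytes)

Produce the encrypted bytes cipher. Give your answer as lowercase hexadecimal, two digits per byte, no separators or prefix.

c13f8a4516542dfc5fe93f2d56

The 5-byte key repeats, so the effective keystream is 65 dc 0b 84 ec 65 dc 0b 84 ec 65 dc 0b.
byte 0: a4 ^ 65 = c1
byte 1: e3 ^ dc = 3f
byte 2: 81 ^ 0b = 8a
byte 3: c1 ^ 84 = 45
byte 4: fa ^ ec = 16
byte 5: 31 ^ 65 = 54
byte 6: f1 ^ dc = 2d
byte 7: f7 ^ 0b = fc
byte 8: db ^ 84 = 5f
byte 9: 05 ^ ec = e9
byte 10: 5a ^ 65 = 3f
byte 11: f1 ^ dc = 2d
byte 12: 5d ^ 0b = 56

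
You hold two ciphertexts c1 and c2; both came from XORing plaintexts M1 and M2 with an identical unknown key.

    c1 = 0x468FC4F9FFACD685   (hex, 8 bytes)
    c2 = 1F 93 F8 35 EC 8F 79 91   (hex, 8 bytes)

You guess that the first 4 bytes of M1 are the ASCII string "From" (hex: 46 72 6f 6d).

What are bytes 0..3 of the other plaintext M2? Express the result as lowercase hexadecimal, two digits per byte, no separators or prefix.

First, c1 ⊕ c2 = (M1 ⊕ K) ⊕ (M2 ⊕ K) = M1 ⊕ M2, so the key drops out. Then M2 = (M1 ⊕ M2) ⊕ M1 over the first 4 bytes.
byte 0: (46 XOR 1f) XOR 46 = 59 XOR 46 = 1f
byte 1: (8f XOR 93) XOR 72 = 1c XOR 72 = 6e
byte 2: (c4 XOR f8) XOR 6f = 3c XOR 6f = 53
byte 3: (f9 XOR 35) XOR 6d = cc XOR 6d = a1

1f6e53a1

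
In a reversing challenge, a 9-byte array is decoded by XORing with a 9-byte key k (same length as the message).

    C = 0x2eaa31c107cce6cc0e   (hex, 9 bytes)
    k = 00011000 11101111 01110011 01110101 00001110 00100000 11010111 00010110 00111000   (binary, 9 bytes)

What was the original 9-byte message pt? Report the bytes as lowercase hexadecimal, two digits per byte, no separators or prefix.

2e ^ 18 = 36
aa ^ ef = 45
31 ^ 73 = 42
c1 ^ 75 = b4
07 ^ 0e = 09
cc ^ 20 = ec
e6 ^ d7 = 31
cc ^ 16 = da
0e ^ 38 = 36

364542b409ec31da36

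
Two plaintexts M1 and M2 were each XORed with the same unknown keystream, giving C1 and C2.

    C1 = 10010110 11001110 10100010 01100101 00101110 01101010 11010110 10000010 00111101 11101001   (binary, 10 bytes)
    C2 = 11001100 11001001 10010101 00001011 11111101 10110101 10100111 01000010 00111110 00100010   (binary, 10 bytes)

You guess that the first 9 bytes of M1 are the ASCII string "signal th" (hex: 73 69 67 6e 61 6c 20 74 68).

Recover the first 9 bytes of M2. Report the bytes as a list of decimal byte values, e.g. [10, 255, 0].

[41, 110, 80, 0, 178, 179, 81, 180, 107]

First, C1 ⊕ C2 = (M1 ⊕ K) ⊕ (M2 ⊕ K) = M1 ⊕ M2, so the key drops out. Then M2 = (M1 ⊕ M2) ⊕ M1 over the first 9 bytes.
byte 0: (96 XOR cc) XOR 73 = 5a XOR 73 = 29
byte 1: (ce XOR c9) XOR 69 = 07 XOR 69 = 6e
byte 2: (a2 XOR 95) XOR 67 = 37 XOR 67 = 50
byte 3: (65 XOR 0b) XOR 6e = 6e XOR 6e = 00
byte 4: (2e XOR fd) XOR 61 = d3 XOR 61 = b2
byte 5: (6a XOR b5) XOR 6c = df XOR 6c = b3
byte 6: (d6 XOR a7) XOR 20 = 71 XOR 20 = 51
byte 7: (82 XOR 42) XOR 74 = c0 XOR 74 = b4
byte 8: (3d XOR 3e) XOR 68 = 03 XOR 68 = 6b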